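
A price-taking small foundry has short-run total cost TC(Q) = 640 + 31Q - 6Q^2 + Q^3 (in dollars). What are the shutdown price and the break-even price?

Shutdown price = min AVC. AVC = 31 - 6Q + Q^2, with vertex at Q = 3 and minimum $22.
ATC = 640/Q + 31 - 6Q + Q^2. Setting dATC/dQ = −640/Q^2 − 6 + 2Q = 0 gives Q = 8 (since 2·8^3 − 6·8^2 = 640).
min ATC = 640/8 + 31 − 6·8 + 8^2 = $127. That is the break-even price.
For $22 ≤ P < $127 the firm produces at a loss; below $22 it shuts down.

Shutdown price = $22; break-even price = $127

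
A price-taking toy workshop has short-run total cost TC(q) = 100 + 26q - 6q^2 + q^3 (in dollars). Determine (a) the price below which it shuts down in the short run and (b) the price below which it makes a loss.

Shutdown price = min AVC. AVC = 26 - 6q + q^2, with vertex at q = 3 and minimum $17.
ATC = 100/q + 26 - 6q + q^2. Setting dATC/dq = −100/q^2 − 6 + 2q = 0 gives q = 5 (since 2·5^3 − 6·5^2 = 100).
min ATC = 100/5 + 26 − 6·5 + 5^2 = $41. That is the break-even price.
For $17 ≤ P < $41 the firm produces at a loss; below $17 it shuts down.

Shutdown price = $17; break-even price = $41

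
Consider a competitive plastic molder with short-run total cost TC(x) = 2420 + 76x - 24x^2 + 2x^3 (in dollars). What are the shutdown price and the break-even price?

AVC = 76 - 24x + 2x^2; minimized at x = 6, giving min AVC = $4. That is the shutdown price.
ATC = 2420/x + 76 - 24x + 2x^2. Setting dATC/dx = −2420/x^2 − 24 + 4x = 0 gives x = 11 (since 4·11^3 − 24·11^2 = 2420).
min ATC = 2420/11 + 76 − 24·11 + 2·11^2 = $274. That is the break-even price.
For $4 ≤ P < $274 the firm produces at a loss; below $4 it shuts down.

Shutdown price = $4; break-even price = $274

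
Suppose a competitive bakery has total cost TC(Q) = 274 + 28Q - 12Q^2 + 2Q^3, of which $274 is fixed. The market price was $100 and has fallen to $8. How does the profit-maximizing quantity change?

Output falls from 6 to 0 (the firm shuts down)

MC = 28 - 24Q + 6Q^2; the shutdown threshold is min AVC = $10 (at Q = 3).
At P = $100 ≥ min AVC, set P = MC on the rising branch: Q = 6.
At P = $8 < min AVC = $10, price no longer covers variable cost at any output, so the firm shuts down: Q = 0.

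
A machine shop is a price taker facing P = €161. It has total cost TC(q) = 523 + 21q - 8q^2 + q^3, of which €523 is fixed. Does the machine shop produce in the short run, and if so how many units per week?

Variable cost is VC = 21q - 8q^2 + q^3, so AVC = VC/q = 21 - 8q + q^2 and MC = dTC/dq = 21 - 16q + 3q^2.
AVC hits its minimum where MC = AVC, at q = 4, giving min AVC = 21 - 8·4 + 4^2 = €5.
Because €161 ≥ €5, revenue can cover variable cost; the firm operates.
Solving P = MC: -140 - 16q + 3q^2 = 0 ⇒ q = -14/3 or 10. On the upward-sloping branch, q* = 10.
Check: AVC at q = 10 is €41 ≤ P, so revenue covers variable cost.
Profit = P·q − TC = 161·10 − 933 = €677.

Produce at q = 10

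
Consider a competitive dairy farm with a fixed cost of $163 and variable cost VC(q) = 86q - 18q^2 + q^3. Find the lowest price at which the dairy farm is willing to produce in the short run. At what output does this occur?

$5 per unit, at q = 9

The shutdown price is the minimum of AVC. VC = 86q - 18q^2 + q^3, so AVC = 86 - 18q + q^2.
At the minimum of AVC, MC = AVC. MC = 86 - 36q + 3q^2; setting MC = AVC gives 2q^2 - 18q = 0, so q = 9. min AVC = 5.
The firm shuts down for any P below $5.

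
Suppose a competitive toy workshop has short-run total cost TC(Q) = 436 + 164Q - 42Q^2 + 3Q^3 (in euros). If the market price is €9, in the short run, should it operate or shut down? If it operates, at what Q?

Variable cost is VC = 164Q - 42Q^2 + 3Q^3, so AVC = VC/Q = 164 - 42Q + 3Q^2 and MC = dTC/dQ = 164 - 84Q + 9Q^2.
AVC hits its minimum where MC = AVC, at Q = 7, giving min AVC = 164 - 42·7 + 3·7^2 = €17.
With P < min AVC (€9 < €17), every unit sold adds to the loss.
The firm minimizes its loss by shutting down and losing only its fixed cost of €436.

Shut down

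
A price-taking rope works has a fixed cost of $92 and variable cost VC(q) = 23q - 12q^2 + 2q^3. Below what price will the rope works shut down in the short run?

Short-run supply begins at min AVC. From VC = 23q - 12q^2 + 2q^3, AVC = 23 - 12q + 2q^2.
At the minimum of AVC, MC = AVC. MC = 23 - 24q + 6q^2; setting MC = AVC gives 4q^2 - 12q = 0, so q = 3. min AVC = 5.
For P < $5 the firm produces nothing.

$5 per unit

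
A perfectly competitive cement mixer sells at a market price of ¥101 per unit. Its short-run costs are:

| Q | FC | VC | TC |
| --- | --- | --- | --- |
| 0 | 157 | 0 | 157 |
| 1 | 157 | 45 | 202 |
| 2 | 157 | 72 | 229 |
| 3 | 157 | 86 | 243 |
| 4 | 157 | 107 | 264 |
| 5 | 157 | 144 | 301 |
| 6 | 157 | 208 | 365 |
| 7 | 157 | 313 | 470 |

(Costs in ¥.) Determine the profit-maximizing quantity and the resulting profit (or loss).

Q = 6; profit = ¥241

Compute π = P·Q − TC at each output: Q=0: -157; Q=1: -101; Q=2: -27; Q=3: 60; Q=4: 140; Q=5: 204; Q=6: 241; Q=7: 237.
Profit is maximized at Q = 6. AVC there is 208/6 = ¥34.67 ≤ P, so producing beats shutting down (which would give -¥157).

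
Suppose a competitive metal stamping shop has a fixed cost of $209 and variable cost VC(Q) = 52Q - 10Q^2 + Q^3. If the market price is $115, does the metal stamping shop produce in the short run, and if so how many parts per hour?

Produce at Q = 9

Variable cost is VC = 52Q - 10Q^2 + Q^3, so AVC = VC/Q = 52 - 10Q + Q^2 and MC = dTC/dQ = 52 - 20Q + 3Q^2.
The AVC parabola has its vertex at Q = 10/2 = 5, where AVC = 52 - 10·5 + 5^2 = $27.
P = $115 exceeds min AVC = $27, so the firm stays open.
Set P = MC: 115 = 52 - 20Q + 3Q^2 → -63 - 20Q + 3Q^2 = 0. The roots are Q = -7/3 and Q = 9; the profit-maximizing output is on the rising part of MC, so Q* = 9.
Check: AVC at Q = 9 is $43 ≤ P, so revenue covers variable cost.
Profit = P·Q − TC = 115·9 − 596 = $439.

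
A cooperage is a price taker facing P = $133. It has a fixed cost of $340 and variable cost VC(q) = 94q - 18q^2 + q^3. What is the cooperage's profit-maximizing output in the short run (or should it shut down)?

Strip out fixed cost: VC = 94q - 18q^2 + q^3. Then AVC = 94 - 18q + q^2 and MC = 94 - 36q + 3q^2.
The AVC parabola has its vertex at q = 18/2 = 9, where AVC = 94 - 18·9 + 9^2 = $13.
Because $133 ≥ $13, revenue can cover variable cost; the firm operates.
Solving P = MC: -39 - 36q + 3q^2 = 0 ⇒ q = -1 or 13. On the upward-sloping branch, q* = 13.
Check: AVC at q = 13 is $29 ≤ P, so revenue covers variable cost.
Profit = P·q − TC = 133·13 − 717 = $1012.

Produce at q = 13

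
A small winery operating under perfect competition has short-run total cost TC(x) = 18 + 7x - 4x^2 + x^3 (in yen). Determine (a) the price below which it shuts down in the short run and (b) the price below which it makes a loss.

Shutdown price = min AVC. AVC = 7 - 4x + x^2, with vertex at x = 2 and minimum ¥3.
ATC = 18/x + 7 - 4x + x^2. Setting dATC/dx = −18/x^2 − 4 + 2x = 0 gives x = 3 (since 2·3^3 − 4·3^2 = 18).
min ATC = 18/3 + 7 − 4·3 + 3^2 = ¥10. That is the break-even price.
For ¥3 ≤ P < ¥10 the firm produces at a loss; below ¥3 it shuts down.

Shutdown price = ¥3; break-even price = ¥10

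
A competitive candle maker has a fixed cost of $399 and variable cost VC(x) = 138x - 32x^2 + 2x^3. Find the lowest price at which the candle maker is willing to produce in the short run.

The firm shuts down when price falls below the minimum of average variable cost. AVC = VC/x = 138 - 32x + 2x^2.
At the minimum of AVC, MC = AVC. MC = 138 - 64x + 6x^2; setting MC = AVC gives 4x^2 - 32x = 0, so x = 8. min AVC = 10.
The firm shuts down for any P below $10.

$10 per unit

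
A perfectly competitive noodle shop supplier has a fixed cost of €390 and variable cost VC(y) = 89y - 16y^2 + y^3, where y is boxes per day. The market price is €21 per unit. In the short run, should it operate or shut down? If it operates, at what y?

Shut down

From TC, MC = TC'(y) = 89 - 32y + 3y^2 and AVC = VC/y = 89 - 16y + y^2.
AVC is minimized where dAVC/dy = -16 + 2y = 0, at y = 8; min AVC = 89 - 16·8 + 8^2 = €25.
With P < min AVC (€21 < €25), every unit sold adds to the loss.
The firm minimizes its loss by shutting down and losing only its fixed cost of €390.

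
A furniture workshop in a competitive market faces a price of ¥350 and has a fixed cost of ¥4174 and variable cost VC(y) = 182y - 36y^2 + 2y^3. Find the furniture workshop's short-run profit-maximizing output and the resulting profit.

AVC = 182 - 36y + 2y^2; min AVC = ¥20 at y = 9. Since P = ¥350 ≥ min AVC, the firm produces.
MC = 182 - 72y + 6y^2. Setting P = MC and taking the root on the rising branch gives y* = 14.
TR = 350·14 = 4900. TC = 4174 + 980 = 5154. Profit = 4900 − 5154 = -¥254.
Shutting down would mean losing the fixed cost of ¥4174, so operating at a loss of ¥254 is better by ¥3920.

Profit = -¥254 at y = 14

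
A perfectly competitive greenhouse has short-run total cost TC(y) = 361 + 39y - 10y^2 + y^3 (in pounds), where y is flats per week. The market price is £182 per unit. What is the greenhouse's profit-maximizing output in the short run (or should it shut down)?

Variable cost is VC = 39y - 10y^2 + y^3, so AVC = VC/y = 39 - 10y + y^2 and MC = dTC/dy = 39 - 20y + 3y^2.
AVC is minimized where dAVC/dy = -10 + 2y = 0, at y = 5; min AVC = 39 - 10·5 + 5^2 = £14.
Since P = £182 ≥ min AVC = £14, price covers variable cost and the firm should produce.
Set P = MC: 182 = 39 - 20y + 3y^2 → -143 - 20y + 3y^2 = 0. The roots are y = -13/3 and y = 11; the profit-maximizing output is on the rising part of MC, so y* = 11.
Check: AVC at y = 11 is £50 ≤ P, so revenue covers variable cost.
Profit = P·y − TC = 182·11 − 911 = £1091.

Produce at y = 11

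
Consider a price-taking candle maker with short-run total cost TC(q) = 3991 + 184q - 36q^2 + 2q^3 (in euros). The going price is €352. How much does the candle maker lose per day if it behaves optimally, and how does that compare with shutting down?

AVC = 184 - 36q + 2q^2 has its minimum €22 at q = 9; price €352 clears that bar, so the firm operates.
MC = 184 - 72q + 6q^2. Setting P = MC and taking the root on the rising branch gives q* = 14.
TR = 352·14 = 4928. TC = 3991 + 1008 = 4999. Profit = 4928 − 4999 = -€71.
Shutting down would mean losing the fixed cost of €3991, so operating at a loss of €71 is better by €3920.

Profit = -€71 at q = 14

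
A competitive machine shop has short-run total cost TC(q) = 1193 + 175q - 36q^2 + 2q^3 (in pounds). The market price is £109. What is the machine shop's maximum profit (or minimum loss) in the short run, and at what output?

Profit = -£225 at q = 11

AVC = 175 - 36q + 2q^2 has its minimum £13 at q = 9; price £109 clears that bar, so the firm operates.
With MC = 175 - 72q + 6q^2, P = MC on the upward-sloping part at q* = 11.
TR = 109·11 = 1199. TC = 1193 + 231 = 1424. Profit = 1199 − 1424 = -£225.
Shutting down would mean losing the fixed cost of £1193, so operating at a loss of £225 is better by £968.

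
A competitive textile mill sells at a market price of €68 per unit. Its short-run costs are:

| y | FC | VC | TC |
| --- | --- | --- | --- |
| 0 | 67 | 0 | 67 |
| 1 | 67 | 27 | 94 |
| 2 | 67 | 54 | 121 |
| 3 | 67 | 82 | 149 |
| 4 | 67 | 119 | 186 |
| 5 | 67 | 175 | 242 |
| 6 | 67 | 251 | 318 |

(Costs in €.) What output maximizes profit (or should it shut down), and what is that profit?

Profit at each row (π = 68y − TC): y=0: -67; y=1: -26; y=2: 15; y=3: 55; y=4: 86; y=5: 98; y=6: 90.
Profit is maximized at y = 5. AVC there is 175/5 = €35 ≤ P, so producing beats shutting down (which would give -€67).

y = 5; profit = €98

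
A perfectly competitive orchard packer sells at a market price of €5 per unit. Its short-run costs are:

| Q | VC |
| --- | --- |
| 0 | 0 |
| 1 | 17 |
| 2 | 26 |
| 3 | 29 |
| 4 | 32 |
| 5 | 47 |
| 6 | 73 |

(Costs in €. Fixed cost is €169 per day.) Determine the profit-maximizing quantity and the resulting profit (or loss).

Q = 0 (shut down); profit = -€169

Compute π = P·Q − TC at each output: Q=0: -169; Q=1: -181; Q=2: -185; Q=3: -183; Q=4: -181; Q=5: -191; Q=6: -212.
Profit is highest at Q = 0. Equivalently, the lowest AVC in the table is 32/4 ≈ €8 at Q = 4, and P = €5 falls below it — price never covers variable cost, so the firm shuts down and loses only its fixed cost.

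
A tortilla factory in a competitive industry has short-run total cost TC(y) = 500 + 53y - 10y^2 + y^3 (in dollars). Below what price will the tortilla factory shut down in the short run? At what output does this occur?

$28 per unit, at y = 5

The shutdown price is the minimum of AVC. VC = 53y - 10y^2 + y^3, so AVC = 53 - 10y + y^2.
dAVC/dy = -10 + 2y = 0 gives y = 5. min AVC = 53 - 10·5 + 5^2 = 28.
For P < $28 the firm produces nothing.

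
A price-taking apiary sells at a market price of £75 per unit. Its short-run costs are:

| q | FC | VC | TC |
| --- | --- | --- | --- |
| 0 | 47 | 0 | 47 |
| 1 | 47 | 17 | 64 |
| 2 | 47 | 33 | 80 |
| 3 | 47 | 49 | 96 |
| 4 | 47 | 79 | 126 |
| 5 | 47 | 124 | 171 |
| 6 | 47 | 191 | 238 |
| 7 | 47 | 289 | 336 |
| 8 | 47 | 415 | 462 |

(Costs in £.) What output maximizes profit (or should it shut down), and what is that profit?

q = 6; profit = £212

Compute π = P·q − TC at each output: q=0: -47; q=1: 11; q=2: 70; q=3: 129; q=4: 174; q=5: 204; q=6: 212; q=7: 189; q=8: 138.
Profit is maximized at q = 6. AVC there is 191/6 = £31.83 ≤ P, so producing beats shutting down (which would give -£47).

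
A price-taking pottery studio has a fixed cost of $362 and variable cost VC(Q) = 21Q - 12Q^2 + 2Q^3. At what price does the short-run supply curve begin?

The shutdown price is the minimum of AVC. VC = 21Q - 12Q^2 + 2Q^3, so AVC = 21 - 12Q + 2Q^2.
At the minimum of AVC, MC = AVC. MC = 21 - 24Q + 6Q^2; setting MC = AVC gives 4Q^2 - 12Q = 0, so Q = 3. min AVC = 3.
For P < $3 the firm produces nothing.

$3 per unit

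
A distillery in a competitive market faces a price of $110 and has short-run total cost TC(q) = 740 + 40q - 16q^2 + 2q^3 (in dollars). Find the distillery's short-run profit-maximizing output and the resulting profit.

Profit = -$152 at q = 7

AVC = 40 - 16q + 2q^2 has its minimum $8 at q = 4; price $110 clears that bar, so the firm operates.
MC = 40 - 32q + 6q^2. Setting P = MC and taking the root on the rising branch gives q* = 7.
TR = 110·7 = 770. TC = 740 + 182 = 922. Profit = 770 − 922 = -$152.
By producing, the firm covers all variable cost plus $588 of fixed cost; shutting down would lose the full $740.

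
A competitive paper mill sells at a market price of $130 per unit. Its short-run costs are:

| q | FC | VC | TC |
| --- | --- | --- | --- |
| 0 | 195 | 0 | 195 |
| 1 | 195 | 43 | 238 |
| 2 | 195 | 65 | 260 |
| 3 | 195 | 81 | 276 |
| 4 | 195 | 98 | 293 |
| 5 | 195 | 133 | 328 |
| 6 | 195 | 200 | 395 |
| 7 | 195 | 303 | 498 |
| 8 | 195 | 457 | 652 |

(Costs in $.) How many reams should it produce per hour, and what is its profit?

Tabulate TR − TC: q=0: -195; q=1: -108; q=2: 0; q=3: 114; q=4: 227; q=5: 322; q=6: 385; q=7: 412; q=8: 388.
Profit is maximized at q = 7. AVC there is 303/7 = $43.29 ≤ P, so producing beats shutting down (which would give -$195).

q = 7; profit = $412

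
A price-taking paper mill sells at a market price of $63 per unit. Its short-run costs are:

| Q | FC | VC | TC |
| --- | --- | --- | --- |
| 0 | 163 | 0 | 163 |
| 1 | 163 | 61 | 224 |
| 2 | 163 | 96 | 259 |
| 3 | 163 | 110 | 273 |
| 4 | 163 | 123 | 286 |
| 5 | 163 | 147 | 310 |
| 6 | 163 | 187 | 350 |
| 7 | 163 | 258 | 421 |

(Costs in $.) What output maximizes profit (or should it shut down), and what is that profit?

Q = 6; profit = $28

Tabulate TR − TC: Q=0: -163; Q=1: -161; Q=2: -133; Q=3: -84; Q=4: -34; Q=5: 5; Q=6: 28; Q=7: 20.
Profit is maximized at Q = 6. AVC there is 187/6 = $31.17 ≤ P, so producing beats shutting down (which would give -$163).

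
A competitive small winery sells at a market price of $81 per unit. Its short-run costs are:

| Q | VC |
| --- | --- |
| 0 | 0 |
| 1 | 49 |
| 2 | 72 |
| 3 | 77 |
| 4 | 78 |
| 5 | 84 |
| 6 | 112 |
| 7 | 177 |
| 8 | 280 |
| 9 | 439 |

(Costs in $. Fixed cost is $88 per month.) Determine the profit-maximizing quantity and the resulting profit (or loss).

Q = 7; profit = $302

Compute π = P·Q − TC at each output: Q=0: -88; Q=1: -56; Q=2: 2; Q=3: 78; Q=4: 158; Q=5: 233; Q=6: 286; Q=7: 302; Q=8: 280; Q=9: 202.
Profit is maximized at Q = 7. AVC there is 177/7 = $25.29 ≤ P, so producing beats shutting down (which would give -$88).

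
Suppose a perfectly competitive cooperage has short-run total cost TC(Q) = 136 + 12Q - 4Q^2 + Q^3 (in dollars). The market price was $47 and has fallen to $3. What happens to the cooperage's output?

AVC = 12 - 4Q + Q^2, minimized at Q = 2 where min AVC = $8. MC = 12 - 8Q + 3Q^2.
At P = $47 ≥ min AVC, set P = MC on the rising branch: Q = 5.
At P = $3 < min AVC = $8, price no longer covers variable cost at any output, so the firm shuts down: Q = 0.

Output falls from 5 to 0 (the firm shuts down)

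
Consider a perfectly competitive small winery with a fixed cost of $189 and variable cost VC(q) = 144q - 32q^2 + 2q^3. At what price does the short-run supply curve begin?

$16 per unit

The shutdown price is the minimum of AVC. VC = 144q - 32q^2 + 2q^3, so AVC = 144 - 32q + 2q^2.
At the minimum of AVC, MC = AVC. MC = 144 - 64q + 6q^2; setting MC = AVC gives 4q^2 - 32q = 0, so q = 8. min AVC = 16.
So the shutdown price is $16.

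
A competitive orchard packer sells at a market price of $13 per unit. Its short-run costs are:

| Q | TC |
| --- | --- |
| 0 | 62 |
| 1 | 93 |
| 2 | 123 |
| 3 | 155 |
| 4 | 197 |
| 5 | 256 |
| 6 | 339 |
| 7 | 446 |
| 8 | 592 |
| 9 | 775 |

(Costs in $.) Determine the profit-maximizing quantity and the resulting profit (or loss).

Q = 0 (shut down); profit = -$62

Profit at each row (π = 13Q − TC): Q=0: -62; Q=1: -80; Q=2: -97; Q=3: -116; Q=4: -145; Q=5: -191; Q=6: -261; Q=7: -355; Q=8: -488; Q=9: -658.
Profit is highest at Q = 0. Equivalently, the lowest AVC in the table is 61/2 ≈ $30.50 at Q = 2, and P = $13 falls below it — price never covers variable cost, so the firm shuts down and loses only its fixed cost.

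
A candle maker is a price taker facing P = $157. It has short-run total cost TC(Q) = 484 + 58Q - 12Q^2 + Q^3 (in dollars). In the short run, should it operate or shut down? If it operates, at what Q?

Produce at Q = 11

Variable cost is VC = 58Q - 12Q^2 + Q^3, so AVC = VC/Q = 58 - 12Q + Q^2 and MC = dTC/dQ = 58 - 24Q + 3Q^2.
AVC is minimized where dAVC/dQ = -12 + 2Q = 0, at Q = 6; min AVC = 58 - 12·6 + 6^2 = $22.
Since P = $157 ≥ min AVC = $22, price covers variable cost and the firm should produce.
Solving P = MC: -99 - 24Q + 3Q^2 = 0 ⇒ Q = -3 or 11. On the upward-sloping branch, Q* = 11.
Check: AVC at Q = 11 is $47 ≤ P, so revenue covers variable cost.
Profit = P·Q − TC = 157·11 − 1001 = $726.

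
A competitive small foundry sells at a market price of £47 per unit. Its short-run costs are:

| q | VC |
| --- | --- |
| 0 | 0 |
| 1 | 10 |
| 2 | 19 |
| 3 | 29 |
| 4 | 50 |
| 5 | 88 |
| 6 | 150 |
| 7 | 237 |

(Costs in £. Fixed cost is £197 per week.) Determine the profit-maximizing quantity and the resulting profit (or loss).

q = 5; profit = -£50

Tabulate TR − TC: q=0: -197; q=1: -160; q=2: -122; q=3: -85; q=4: -59; q=5: -50; q=6: -65; q=7: -105.
Profit is maximized at q = 5. AVC there is 88/5 = £17.60 ≤ P, so producing beats shutting down (which would give -£197).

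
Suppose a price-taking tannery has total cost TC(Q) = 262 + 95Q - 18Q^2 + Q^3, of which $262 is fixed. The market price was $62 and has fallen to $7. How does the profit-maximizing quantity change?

AVC = 95 - 18Q + Q^2, minimized at Q = 9 where min AVC = $14. MC = 95 - 36Q + 3Q^2.
With P = $62 above the shutdown price, P = MC gives Q = 11.
At P = $7 < min AVC = $14, price no longer covers variable cost at any output, so the firm shuts down: Q = 0.

Output falls from 11 to 0 (the firm shuts down)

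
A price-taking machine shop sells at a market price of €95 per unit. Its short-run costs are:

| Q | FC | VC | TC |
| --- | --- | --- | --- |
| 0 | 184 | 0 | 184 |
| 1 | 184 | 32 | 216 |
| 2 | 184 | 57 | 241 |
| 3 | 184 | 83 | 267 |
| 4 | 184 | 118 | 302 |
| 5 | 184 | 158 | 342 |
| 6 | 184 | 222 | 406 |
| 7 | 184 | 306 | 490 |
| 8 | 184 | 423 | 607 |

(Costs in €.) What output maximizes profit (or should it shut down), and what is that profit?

Tabulate TR − TC: Q=0: -184; Q=1: -121; Q=2: -51; Q=3: 18; Q=4: 78; Q=5: 133; Q=6: 164; Q=7: 175; Q=8: 153.
Profit is maximized at Q = 7. AVC there is 306/7 = €43.71 ≤ P, so producing beats shutting down (which would give -€184).

Q = 7; profit = €175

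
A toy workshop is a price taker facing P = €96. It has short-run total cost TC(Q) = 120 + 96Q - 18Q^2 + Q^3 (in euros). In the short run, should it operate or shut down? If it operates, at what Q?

From TC, MC = TC'(Q) = 96 - 36Q + 3Q^2 and AVC = VC/Q = 96 - 18Q + Q^2.
AVC hits its minimum where MC = AVC, at Q = 9, giving min AVC = 96 - 18·9 + 9^2 = €15.
P = €96 exceeds min AVC = €15, so the firm stays open.
Set P = MC: 96 = 96 - 36Q + 3Q^2 → -36Q + 3Q^2 = 0. The roots are Q = 0 and Q = 12; the profit-maximizing output is on the rising part of MC, so Q* = 12.
Check: AVC at Q = 12 is €24 ≤ P, so revenue covers variable cost.
Profit = P·Q − TC = 96·12 − 408 = €744.

Produce at Q = 12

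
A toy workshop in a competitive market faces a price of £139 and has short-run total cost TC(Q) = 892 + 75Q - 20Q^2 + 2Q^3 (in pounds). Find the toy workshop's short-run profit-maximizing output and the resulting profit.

AVC = 75 - 20Q + 2Q^2 has its minimum £25 at Q = 5; price £139 clears that bar, so the firm operates.
With MC = 75 - 40Q + 6Q^2, P = MC on the upward-sloping part at Q* = 8.
TR = 139·8 = 1112. TC = 892 + 344 = 1236. Profit = 1112 − 1236 = -£124.
Shutting down would mean losing the fixed cost of £892, so operating at a loss of £124 is better by £768.

Profit = -£124 at Q = 8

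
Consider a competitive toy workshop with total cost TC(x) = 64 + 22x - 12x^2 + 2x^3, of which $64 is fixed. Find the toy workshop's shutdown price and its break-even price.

Shutdown price = $4; break-even price = $22

AVC = 22 - 12x + 2x^2; minimized at x = 3, giving min AVC = $4. That is the shutdown price.
ATC = 64/x + 22 - 12x + 2x^2. Setting dATC/dx = −64/x^2 − 12 + 4x = 0 gives x = 4 (since 4·4^3 − 12·4^2 = 64).
min ATC = 64/4 + 22 − 12·4 + 2·4^2 = $22. That is the break-even price.
For $4 ≤ P < $22 the firm produces at a loss; below $4 it shuts down.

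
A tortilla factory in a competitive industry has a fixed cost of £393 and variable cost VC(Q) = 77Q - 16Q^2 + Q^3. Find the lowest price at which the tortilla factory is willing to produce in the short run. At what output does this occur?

£13 per unit, at Q = 8

Short-run supply begins at min AVC. From VC = 77Q - 16Q^2 + Q^3, AVC = 77 - 16Q + Q^2.
dAVC/dQ = -16 + 2Q = 0 gives Q = 8. min AVC = 77 - 16·8 + 8^2 = 13.
So the shutdown price is £13.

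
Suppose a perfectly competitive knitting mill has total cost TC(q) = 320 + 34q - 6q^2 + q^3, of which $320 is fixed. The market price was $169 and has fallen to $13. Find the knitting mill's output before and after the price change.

MC = 34 - 12q + 3q^2; the shutdown threshold is min AVC = $25 (at q = 3).
At P = $169 ≥ min AVC, set P = MC on the rising branch: q = 9.
At P = $13 < min AVC = $25, price no longer covers variable cost at any output, so the firm shuts down: q = 0.

Output falls from 9 to 0 (the firm shuts down)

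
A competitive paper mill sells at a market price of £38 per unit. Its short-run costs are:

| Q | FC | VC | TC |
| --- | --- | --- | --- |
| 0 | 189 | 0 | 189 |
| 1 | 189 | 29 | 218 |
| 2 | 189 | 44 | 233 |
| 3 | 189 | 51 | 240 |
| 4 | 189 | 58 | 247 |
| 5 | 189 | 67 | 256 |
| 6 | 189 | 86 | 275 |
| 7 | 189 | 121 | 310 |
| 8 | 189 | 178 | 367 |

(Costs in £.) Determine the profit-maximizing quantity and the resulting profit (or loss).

Q = 7; profit = -£44

Compute π = P·Q − TC at each output: Q=0: -189; Q=1: -180; Q=2: -157; Q=3: -126; Q=4: -95; Q=5: -66; Q=6: -47; Q=7: -44; Q=8: -63.
Profit is maximized at Q = 7. AVC there is 121/7 = £17.29 ≤ P, so producing beats shutting down (which would give -£189).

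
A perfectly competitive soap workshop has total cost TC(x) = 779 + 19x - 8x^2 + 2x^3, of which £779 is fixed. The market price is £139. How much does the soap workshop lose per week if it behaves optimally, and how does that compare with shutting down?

Profit = -£203 at x = 6

AVC = 19 - 8x + 2x^2; min AVC = £11 at x = 2. Since P = £139 ≥ min AVC, the firm produces.
With MC = 19 - 16x + 6x^2, P = MC on the upward-sloping part at x* = 6.
TR = 139·6 = 834. TC = 779 + 258 = 1037. Profit = 834 − 1037 = -£203.
That loss of £203 beats the £779 the firm would lose by shutting down; producing recovers £576 of fixed cost.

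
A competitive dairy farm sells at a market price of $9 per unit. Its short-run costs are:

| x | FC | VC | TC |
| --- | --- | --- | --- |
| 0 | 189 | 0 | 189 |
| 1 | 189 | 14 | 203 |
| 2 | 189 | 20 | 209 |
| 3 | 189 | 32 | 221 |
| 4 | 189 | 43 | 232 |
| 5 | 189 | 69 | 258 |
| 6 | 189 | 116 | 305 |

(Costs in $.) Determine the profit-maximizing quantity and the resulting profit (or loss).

x = 0 (shut down); profit = -$189

Tabulate TR − TC: x=0: -189; x=1: -194; x=2: -191; x=3: -194; x=4: -196; x=5: -213; x=6: -251.
Profit is highest at x = 0. Equivalently, the lowest AVC in the table is 20/2 ≈ $10 at x = 2, and P = $9 falls below it — price never covers variable cost, so the firm shuts down and loses only its fixed cost.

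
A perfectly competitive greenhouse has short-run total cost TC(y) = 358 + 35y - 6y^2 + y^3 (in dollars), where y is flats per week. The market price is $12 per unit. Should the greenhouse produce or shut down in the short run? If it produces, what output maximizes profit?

Variable cost is VC = 35y - 6y^2 + y^3, so AVC = VC/y = 35 - 6y + y^2 and MC = dTC/dy = 35 - 12y + 3y^2.
AVC hits its minimum where MC = AVC, at y = 3, giving min AVC = 35 - 6·3 + 3^2 = $26.
P = $12 lies below min AVC = $26; no output level covers variable cost.
Best response: produce nothing and absorb the $358 fixed cost.

Shut down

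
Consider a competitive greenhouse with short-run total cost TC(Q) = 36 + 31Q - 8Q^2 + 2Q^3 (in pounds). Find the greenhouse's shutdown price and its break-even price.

Shutdown price = £23; break-even price = £37

Shutdown price = min AVC. AVC = 31 - 8Q + 2Q^2, with vertex at Q = 2 and minimum £23.
ATC = 36/Q + 31 - 8Q + 2Q^2. Setting dATC/dQ = −36/Q^2 − 8 + 4Q = 0 gives Q = 3 (since 4·3^3 − 8·3^2 = 36).
min ATC = 36/3 + 31 − 8·3 + 2·3^2 = £37. That is the break-even price.
For £23 ≤ P < £37 the firm produces at a loss; below £23 it shuts down.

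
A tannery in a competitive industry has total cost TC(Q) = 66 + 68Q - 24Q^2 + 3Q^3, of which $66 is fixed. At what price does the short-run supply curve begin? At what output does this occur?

Short-run supply begins at min AVC. From VC = 68Q - 24Q^2 + 3Q^3, AVC = 68 - 24Q + 3Q^2.
dAVC/dQ = -24 + 6Q = 0 gives Q = 4. min AVC = 68 - 24·4 + 3·4^2 = 20.
So the shutdown price is $20.

$20 per unit, at Q = 4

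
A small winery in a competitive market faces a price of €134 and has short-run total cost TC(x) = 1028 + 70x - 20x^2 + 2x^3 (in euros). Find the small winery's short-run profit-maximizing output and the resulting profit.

AVC = 70 - 20x + 2x^2 has its minimum €20 at x = 5; price €134 clears that bar, so the firm operates.
MC = 70 - 40x + 6x^2. Setting P = MC and taking the root on the rising branch gives x* = 8.
TR = 134·8 = 1072. TC = 1028 + 304 = 1332. Profit = 1072 − 1332 = -€260.
Shutting down would mean losing the fixed cost of €1028, so operating at a loss of €260 is better by €768.

Profit = -€260 at x = 8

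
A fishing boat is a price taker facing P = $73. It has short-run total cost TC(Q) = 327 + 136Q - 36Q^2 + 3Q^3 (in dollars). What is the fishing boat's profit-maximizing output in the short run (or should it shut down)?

From TC, MC = TC'(Q) = 136 - 72Q + 9Q^2 and AVC = VC/Q = 136 - 36Q + 3Q^2.
AVC hits its minimum where MC = AVC, at Q = 6, giving min AVC = 136 - 36·6 + 3·6^2 = $28.
Since P = $73 ≥ min AVC = $28, price covers variable cost and the firm should produce.
Set P = MC: 73 = 136 - 72Q + 9Q^2 → 63 - 72Q + 9Q^2 = 0. The roots are Q = 1 and Q = 7; the profit-maximizing output is on the rising part of MC, so Q* = 7.
Check: AVC at Q = 7 is $31 ≤ P, so revenue covers variable cost.
Profit = P·Q − TC = 73·7 − 544 = -$33, a loss, but smaller than the $327 fixed cost the firm would lose by shutting down.

Produce at Q = 7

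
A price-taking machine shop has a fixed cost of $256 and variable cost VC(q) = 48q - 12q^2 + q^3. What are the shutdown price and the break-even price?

Shutdown price = min AVC. AVC = 48 - 12q + q^2, with vertex at q = 6 and minimum $12.
ATC = 256/q + 48 - 12q + q^2. Setting dATC/dq = −256/q^2 − 12 + 2q = 0 gives q = 8 (since 2·8^3 − 12·8^2 = 256).
min ATC = 256/8 + 48 − 12·8 + 8^2 = $48. That is the break-even price.
For $12 ≤ P < $48 the firm produces at a loss; below $12 it shuts down.

Shutdown price = $12; break-even price = $48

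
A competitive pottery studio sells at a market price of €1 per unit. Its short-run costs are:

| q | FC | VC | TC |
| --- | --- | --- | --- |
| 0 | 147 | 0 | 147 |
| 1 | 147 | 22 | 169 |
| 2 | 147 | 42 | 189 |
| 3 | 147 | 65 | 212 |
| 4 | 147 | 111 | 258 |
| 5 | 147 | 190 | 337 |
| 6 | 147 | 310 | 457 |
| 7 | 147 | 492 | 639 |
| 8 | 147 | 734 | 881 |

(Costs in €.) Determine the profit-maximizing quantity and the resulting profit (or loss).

q = 0 (shut down); profit = -€147

Profit at each row (π = 1q − TC): q=0: -147; q=1: -168; q=2: -187; q=3: -209; q=4: -254; q=5: -332; q=6: -451; q=7: -632; q=8: -873.
Profit is highest at q = 0. Equivalently, the lowest AVC in the table is 42/2 ≈ €21 at q = 2, and P = €1 falls below it — price never covers variable cost, so the firm shuts down and loses only its fixed cost.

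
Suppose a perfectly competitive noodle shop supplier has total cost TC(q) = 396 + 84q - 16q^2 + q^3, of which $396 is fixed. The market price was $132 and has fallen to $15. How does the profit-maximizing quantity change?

Output falls from 12 to 0 (the firm shuts down)

MC = 84 - 32q + 3q^2; the shutdown threshold is min AVC = $20 (at q = 8).
With P = $132 above the shutdown price, P = MC gives q = 12.
At P = $15 < min AVC = $20, price no longer covers variable cost at any output, so the firm shuts down: q = 0.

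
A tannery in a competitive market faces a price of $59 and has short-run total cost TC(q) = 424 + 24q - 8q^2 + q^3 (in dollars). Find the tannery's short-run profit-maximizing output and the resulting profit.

Profit = -$130 at q = 7

AVC = 24 - 8q + q^2 has its minimum $8 at q = 4; price $59 clears that bar, so the firm operates.
With MC = 24 - 16q + 3q^2, P = MC on the upward-sloping part at q* = 7.
TR = 59·7 = 413. TC = 424 + 119 = 543. Profit = 413 − 543 = -$130.
That loss of $130 beats the $424 the firm would lose by shutting down; producing recovers $294 of fixed cost.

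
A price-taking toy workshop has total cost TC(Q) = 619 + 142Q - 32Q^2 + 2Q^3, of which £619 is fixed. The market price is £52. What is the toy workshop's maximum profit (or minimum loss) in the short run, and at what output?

AVC = 142 - 32Q + 2Q^2 has its minimum £14 at Q = 8; price £52 clears that bar, so the firm operates.
With MC = 142 - 64Q + 6Q^2, P = MC on the upward-sloping part at Q* = 9.
TR = 52·9 = 468. TC = 619 + 144 = 763. Profit = 468 − 763 = -£295.
By producing, the firm covers all variable cost plus £324 of fixed cost; shutting down would lose the full £619.

Profit = -£295 at Q = 9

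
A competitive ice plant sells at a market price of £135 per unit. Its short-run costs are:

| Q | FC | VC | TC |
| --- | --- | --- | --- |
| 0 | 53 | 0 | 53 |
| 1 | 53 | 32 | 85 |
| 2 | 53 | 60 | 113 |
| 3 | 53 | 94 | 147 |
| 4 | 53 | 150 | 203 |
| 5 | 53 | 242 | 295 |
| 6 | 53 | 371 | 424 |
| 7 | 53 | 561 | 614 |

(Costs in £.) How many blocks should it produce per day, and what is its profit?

Q = 6; profit = £386

Profit at each row (π = 135Q − TC): Q=0: -53; Q=1: 50; Q=2: 157; Q=3: 258; Q=4: 337; Q=5: 380; Q=6: 386; Q=7: 331.
Profit is maximized at Q = 6. AVC there is 371/6 = £61.83 ≤ P, so producing beats shutting down (which would give -£53).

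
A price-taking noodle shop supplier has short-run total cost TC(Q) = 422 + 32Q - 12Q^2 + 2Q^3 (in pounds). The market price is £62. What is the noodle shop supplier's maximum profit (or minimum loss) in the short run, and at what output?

AVC = 32 - 12Q + 2Q^2 has its minimum £14 at Q = 3; price £62 clears that bar, so the firm operates.
MC = 32 - 24Q + 6Q^2. Setting P = MC and taking the root on the rising branch gives Q* = 5.
TR = 62·5 = 310. TC = 422 + 110 = 532. Profit = 310 − 532 = -£222.
Shutting down would mean losing the fixed cost of £422, so operating at a loss of £222 is better by £200.

Profit = -£222 at Q = 5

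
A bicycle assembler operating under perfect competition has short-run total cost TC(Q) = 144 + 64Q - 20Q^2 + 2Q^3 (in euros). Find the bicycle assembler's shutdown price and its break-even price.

Shutdown price = €14; break-even price = €40

Shutdown price = min AVC. AVC = 64 - 20Q + 2Q^2, with vertex at Q = 5 and minimum €14.
ATC = 144/Q + 64 - 20Q + 2Q^2. Setting dATC/dQ = −144/Q^2 − 20 + 4Q = 0 gives Q = 6 (since 4·6^3 − 20·6^2 = 144).
min ATC = 144/6 + 64 − 20·6 + 2·6^2 = €40. That is the break-even price.
For €14 ≤ P < €40 the firm produces at a loss; below €14 it shuts down.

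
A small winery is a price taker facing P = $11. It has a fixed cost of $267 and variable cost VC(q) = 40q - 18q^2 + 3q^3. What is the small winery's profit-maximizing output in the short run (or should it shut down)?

Shut down

Strip out fixed cost: VC = 40q - 18q^2 + 3q^3. Then AVC = 40 - 18q + 3q^2 and MC = 40 - 36q + 9q^2.
The AVC parabola has its vertex at q = 18/6 = 3, where AVC = 40 - 18·3 + 3·3^2 = $13.
Since P = $11 < min AVC = $13, price fails to cover variable cost at any output.
The firm minimizes its loss by shutting down and losing only its fixed cost of $267.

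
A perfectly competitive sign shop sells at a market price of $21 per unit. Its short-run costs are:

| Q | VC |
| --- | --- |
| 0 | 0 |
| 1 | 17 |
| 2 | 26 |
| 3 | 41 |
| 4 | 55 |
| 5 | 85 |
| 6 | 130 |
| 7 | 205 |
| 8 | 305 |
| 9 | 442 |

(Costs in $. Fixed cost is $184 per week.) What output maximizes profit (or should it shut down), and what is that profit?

Q = 4; profit = -$155

Tabulate TR − TC: Q=0: -184; Q=1: -180; Q=2: -168; Q=3: -162; Q=4: -155; Q=5: -164; Q=6: -188; Q=7: -242; Q=8: -321; Q=9: -437.
Profit is maximized at Q = 4. AVC there is 55/4 = $13.75 ≤ P, so producing beats shutting down (which would give -$184).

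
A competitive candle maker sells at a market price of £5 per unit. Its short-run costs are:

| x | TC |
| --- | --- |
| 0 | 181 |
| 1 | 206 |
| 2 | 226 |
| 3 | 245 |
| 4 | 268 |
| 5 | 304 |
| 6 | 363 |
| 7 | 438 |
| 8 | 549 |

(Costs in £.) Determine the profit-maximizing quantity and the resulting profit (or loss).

x = 0 (shut down); profit = -£181

Profit at each row (π = 5x − TC): x=0: -181; x=1: -201; x=2: -216; x=3: -230; x=4: -248; x=5: -279; x=6: -333; x=7: -403; x=8: -509.
Profit is highest at x = 0. Equivalently, the lowest AVC in the table is 64/3 ≈ £21.33 at x = 3, and P = £5 falls below it — price never covers variable cost, so the firm shuts down and loses only its fixed cost.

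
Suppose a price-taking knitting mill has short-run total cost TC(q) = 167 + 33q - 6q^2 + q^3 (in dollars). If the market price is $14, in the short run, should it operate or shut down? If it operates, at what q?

Shut down

Strip out fixed cost: VC = 33q - 6q^2 + q^3. Then AVC = 33 - 6q + q^2 and MC = 33 - 12q + 3q^2.
AVC is minimized where dAVC/dq = -6 + 2q = 0, at q = 3; min AVC = 33 - 6·3 + 3^2 = $24.
P = $14 lies below min AVC = $24; no output level covers variable cost.
Best response: produce nothing and absorb the $167 fixed cost.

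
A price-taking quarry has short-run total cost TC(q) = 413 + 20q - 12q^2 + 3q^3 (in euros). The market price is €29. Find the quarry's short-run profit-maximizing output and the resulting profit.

AVC = 20 - 12q + 3q^2; min AVC = €8 at q = 2. Since P = €29 ≥ min AVC, the firm produces.
MC = 20 - 24q + 9q^2. Setting P = MC and taking the root on the rising branch gives q* = 3.
TR = 29·3 = 87. TC = 413 + 33 = 446. Profit = 87 − 446 = -€359.
That loss of €359 beats the €413 the firm would lose by shutting down; producing recovers €54 of fixed cost.

Profit = -€359 at q = 3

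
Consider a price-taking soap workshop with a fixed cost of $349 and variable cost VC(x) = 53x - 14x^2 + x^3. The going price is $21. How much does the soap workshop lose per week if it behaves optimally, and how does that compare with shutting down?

AVC = 53 - 14x + x^2 has its minimum $4 at x = 7; price $21 clears that bar, so the firm operates.
MC = 53 - 28x + 3x^2. Setting P = MC and taking the root on the rising branch gives x* = 8.
TR = 21·8 = 168. TC = 349 + 40 = 389. Profit = 168 − 389 = -$221.
By producing, the firm covers all variable cost plus $128 of fixed cost; shutting down would lose the full $349.

Profit = -$221 at x = 8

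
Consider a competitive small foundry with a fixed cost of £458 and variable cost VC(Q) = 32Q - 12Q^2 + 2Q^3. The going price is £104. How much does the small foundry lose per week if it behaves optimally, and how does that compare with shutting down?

AVC = 32 - 12Q + 2Q^2; min AVC = £14 at Q = 3. Since P = £104 ≥ min AVC, the firm produces.
MC = 32 - 24Q + 6Q^2. Setting P = MC and taking the root on the rising branch gives Q* = 6.
TR = 104·6 = 624. TC = 458 + 192 = 650. Profit = 624 − 650 = -£26.
That loss of £26 beats the £458 the firm would lose by shutting down; producing recovers £432 of fixed cost.

Profit = -£26 at Q = 6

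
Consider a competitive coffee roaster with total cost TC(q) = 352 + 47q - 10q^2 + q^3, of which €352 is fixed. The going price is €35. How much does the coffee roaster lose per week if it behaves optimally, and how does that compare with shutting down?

AVC = 47 - 10q + q^2; min AVC = €22 at q = 5. Since P = €35 ≥ min AVC, the firm produces.
MC = 47 - 20q + 3q^2. Setting P = MC and taking the root on the rising branch gives q* = 6.
TR = 35·6 = 210. TC = 352 + 138 = 490. Profit = 210 − 490 = -€280.
By producing, the firm covers all variable cost plus €72 of fixed cost; shutting down would lose the full €352.

Profit = -€280 at q = 6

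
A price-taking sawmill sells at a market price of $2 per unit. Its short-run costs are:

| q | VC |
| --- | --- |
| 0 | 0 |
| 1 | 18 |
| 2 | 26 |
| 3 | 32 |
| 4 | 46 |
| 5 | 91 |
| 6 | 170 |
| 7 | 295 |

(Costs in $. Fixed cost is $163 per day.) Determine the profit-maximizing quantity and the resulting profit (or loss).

q = 0 (shut down); profit = -$163

Tabulate TR − TC: q=0: -163; q=1: -179; q=2: -185; q=3: -189; q=4: -201; q=5: -244; q=6: -321; q=7: -444.
Profit is highest at q = 0. Equivalently, the lowest AVC in the table is 32/3 ≈ $10.67 at q = 3, and P = $2 falls below it — price never covers variable cost, so the firm shuts down and loses only its fixed cost.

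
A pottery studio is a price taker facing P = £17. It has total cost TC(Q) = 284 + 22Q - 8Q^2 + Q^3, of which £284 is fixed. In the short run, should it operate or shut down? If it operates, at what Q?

Produce at Q = 5

Variable cost is VC = 22Q - 8Q^2 + Q^3, so AVC = VC/Q = 22 - 8Q + Q^2 and MC = dTC/dQ = 22 - 16Q + 3Q^2.
The AVC parabola has its vertex at Q = 8/2 = 4, where AVC = 22 - 8·4 + 4^2 = £6.
Because £17 ≥ £6, revenue can cover variable cost; the firm operates.
P = MC gives 5 - 16Q + 3Q^2 = 0, with roots 1/3 and 5. Take the larger (rising MC): Q* = 5.
Check: AVC at Q = 5 is £7 ≤ P, so revenue covers variable cost.
Profit = P·Q − TC = 17·5 − 319 = -£234, a loss, but smaller than the £284 fixed cost the firm would lose by shutting down.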